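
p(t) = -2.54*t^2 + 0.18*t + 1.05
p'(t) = 0.18 - 5.08*t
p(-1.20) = -2.82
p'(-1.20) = 6.28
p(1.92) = -7.97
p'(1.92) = -9.57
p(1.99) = -8.65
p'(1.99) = -9.93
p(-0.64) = -0.11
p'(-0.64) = 3.43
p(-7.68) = -150.15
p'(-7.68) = 39.19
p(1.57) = -4.93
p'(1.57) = -7.80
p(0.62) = 0.19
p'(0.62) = -2.97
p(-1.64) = -6.08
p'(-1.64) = 8.51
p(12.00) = -362.55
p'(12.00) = -60.78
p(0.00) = 1.05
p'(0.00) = 0.18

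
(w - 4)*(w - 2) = w^2 - 6*w + 8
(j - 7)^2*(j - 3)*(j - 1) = j^4 - 18*j^3 + 108*j^2 - 238*j + 147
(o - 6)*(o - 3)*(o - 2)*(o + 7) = o^4 - 4*o^3 - 41*o^2 + 216*o - 252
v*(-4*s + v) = -4*s*v + v^2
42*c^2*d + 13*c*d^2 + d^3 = d*(6*c + d)*(7*c + d)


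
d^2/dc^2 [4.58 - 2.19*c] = 0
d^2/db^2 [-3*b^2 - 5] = -6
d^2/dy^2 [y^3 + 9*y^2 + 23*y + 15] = 6*y + 18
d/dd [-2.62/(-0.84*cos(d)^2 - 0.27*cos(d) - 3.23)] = (4.4016*cos(d) + 0.7074)*sin(d)/(0.84*cos(d)^2 + 0.27*cos(d) + 3.23)^2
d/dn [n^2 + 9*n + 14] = 2*n + 9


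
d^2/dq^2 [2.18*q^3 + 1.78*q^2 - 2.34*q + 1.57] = 13.08*q + 3.56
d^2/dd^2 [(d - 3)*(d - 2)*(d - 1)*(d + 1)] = 12*d^2 - 30*d + 10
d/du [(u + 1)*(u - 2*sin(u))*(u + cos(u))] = -(u + 1)*(u - 2*sin(u))*(sin(u) - 1) - (u + 1)*(u + cos(u))*(2*cos(u) - 1) + (u - 2*sin(u))*(u + cos(u))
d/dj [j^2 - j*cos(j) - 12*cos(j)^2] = j*sin(j) + 2*j + 12*sin(2*j) - cos(j)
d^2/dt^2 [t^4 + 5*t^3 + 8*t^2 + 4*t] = 12*t^2 + 30*t + 16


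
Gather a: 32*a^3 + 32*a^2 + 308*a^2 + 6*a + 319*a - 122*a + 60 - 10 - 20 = 32*a^3 + 340*a^2 + 203*a + 30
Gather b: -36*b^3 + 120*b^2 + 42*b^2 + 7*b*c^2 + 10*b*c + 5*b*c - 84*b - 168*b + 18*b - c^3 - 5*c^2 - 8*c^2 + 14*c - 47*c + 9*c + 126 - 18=-36*b^3 + 162*b^2 + b*(7*c^2 + 15*c - 234) - c^3 - 13*c^2 - 24*c + 108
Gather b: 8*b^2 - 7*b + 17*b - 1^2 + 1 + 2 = 8*b^2 + 10*b + 2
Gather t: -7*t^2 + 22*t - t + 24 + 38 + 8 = -7*t^2 + 21*t + 70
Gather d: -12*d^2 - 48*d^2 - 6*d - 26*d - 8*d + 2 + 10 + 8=-60*d^2 - 40*d + 20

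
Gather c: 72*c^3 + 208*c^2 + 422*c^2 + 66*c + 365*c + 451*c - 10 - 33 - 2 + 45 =72*c^3 + 630*c^2 + 882*c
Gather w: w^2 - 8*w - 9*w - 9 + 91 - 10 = w^2 - 17*w + 72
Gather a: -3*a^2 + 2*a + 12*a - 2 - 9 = -3*a^2 + 14*a - 11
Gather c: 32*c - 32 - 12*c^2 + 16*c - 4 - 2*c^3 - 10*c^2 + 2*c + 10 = -2*c^3 - 22*c^2 + 50*c - 26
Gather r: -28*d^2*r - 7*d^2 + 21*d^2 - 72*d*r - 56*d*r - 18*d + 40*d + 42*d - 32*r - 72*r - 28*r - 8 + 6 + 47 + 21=14*d^2 + 64*d + r*(-28*d^2 - 128*d - 132) + 66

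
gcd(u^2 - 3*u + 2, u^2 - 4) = u - 2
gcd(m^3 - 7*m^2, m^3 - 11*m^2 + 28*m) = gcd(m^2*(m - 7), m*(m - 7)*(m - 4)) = m^2 - 7*m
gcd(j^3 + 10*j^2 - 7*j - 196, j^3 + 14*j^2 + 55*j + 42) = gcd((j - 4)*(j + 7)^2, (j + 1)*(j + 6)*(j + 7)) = j + 7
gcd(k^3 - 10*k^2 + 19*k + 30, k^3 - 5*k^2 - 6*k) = k^2 - 5*k - 6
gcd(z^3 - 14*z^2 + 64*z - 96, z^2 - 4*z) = z - 4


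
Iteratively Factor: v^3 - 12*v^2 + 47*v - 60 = (v - 5)*(v^2 - 7*v + 12) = (v - 5)*(v - 4)*(v - 3)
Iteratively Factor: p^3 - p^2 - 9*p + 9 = (p + 3)*(p^2 - 4*p + 3) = (p - 1)*(p + 3)*(p - 3)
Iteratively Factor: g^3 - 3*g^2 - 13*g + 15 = (g + 3)*(g^2 - 6*g + 5) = (g - 5)*(g + 3)*(g - 1)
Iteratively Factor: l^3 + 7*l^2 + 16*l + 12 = (l + 2)*(l^2 + 5*l + 6) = (l + 2)^2*(l + 3)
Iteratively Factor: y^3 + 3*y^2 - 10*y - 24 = (y + 2)*(y^2 + y - 12) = (y - 3)*(y + 2)*(y + 4)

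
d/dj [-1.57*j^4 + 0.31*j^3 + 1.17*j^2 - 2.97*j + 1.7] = -6.28*j^3 + 0.93*j^2 + 2.34*j - 2.97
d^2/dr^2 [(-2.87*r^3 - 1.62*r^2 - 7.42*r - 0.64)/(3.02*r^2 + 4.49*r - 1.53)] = (5.6843418860808e-14*r^4 - 233.654202*r^3 + 38.3616660000001*r^2 - 298.089042*r - 141.25016)/(27.543608*r^6 + 122.851788*r^5 + 140.78787*r^4 - 33.960115*r^3 - 71.326305*r^2 + 31.531923*r - 3.581577)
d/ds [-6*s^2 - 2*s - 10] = -12*s - 2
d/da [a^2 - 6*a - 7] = 2*a - 6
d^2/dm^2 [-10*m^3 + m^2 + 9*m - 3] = 2 - 60*m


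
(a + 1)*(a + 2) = a^2 + 3*a + 2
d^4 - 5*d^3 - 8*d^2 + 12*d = d*(d - 6)*(d - 1)*(d + 2)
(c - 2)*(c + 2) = c^2 - 4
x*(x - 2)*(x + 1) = x^3 - x^2 - 2*x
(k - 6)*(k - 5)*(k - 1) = k^3 - 12*k^2 + 41*k - 30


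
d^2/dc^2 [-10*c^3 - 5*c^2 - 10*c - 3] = -60*c - 10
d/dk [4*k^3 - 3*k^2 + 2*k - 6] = 12*k^2 - 6*k + 2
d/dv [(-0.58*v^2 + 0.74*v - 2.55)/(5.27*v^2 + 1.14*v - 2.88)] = (-4.561*v^2 + 30.2178*v + 0.7758)/(27.7729*v^4 + 12.0156*v^3 - 29.0556*v^2 - 6.5664*v + 8.2944)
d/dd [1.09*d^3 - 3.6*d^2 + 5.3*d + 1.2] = 3.27*d^2 - 7.2*d + 5.3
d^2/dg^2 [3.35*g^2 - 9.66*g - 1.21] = 6.70000000000000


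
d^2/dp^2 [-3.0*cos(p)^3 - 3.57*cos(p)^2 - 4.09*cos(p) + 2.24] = 6.34*cos(p) + 7.14*cos(2*p) + 6.75*cos(3*p)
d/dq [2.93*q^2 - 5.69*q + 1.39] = 5.86*q - 5.69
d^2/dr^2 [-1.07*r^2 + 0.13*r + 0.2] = -2.14000000000000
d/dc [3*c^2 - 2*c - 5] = 6*c - 2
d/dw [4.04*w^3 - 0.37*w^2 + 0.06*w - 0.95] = 12.12*w^2 - 0.74*w + 0.06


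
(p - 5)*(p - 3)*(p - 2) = p^3 - 10*p^2 + 31*p - 30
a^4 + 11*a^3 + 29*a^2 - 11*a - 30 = (a - 1)*(a + 1)*(a + 5)*(a + 6)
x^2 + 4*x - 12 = (x - 2)*(x + 6)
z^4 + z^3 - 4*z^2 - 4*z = z*(z - 2)*(z + 1)*(z + 2)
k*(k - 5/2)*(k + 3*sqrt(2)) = k^3 - 5*k^2/2 + 3*sqrt(2)*k^2 - 15*sqrt(2)*k/2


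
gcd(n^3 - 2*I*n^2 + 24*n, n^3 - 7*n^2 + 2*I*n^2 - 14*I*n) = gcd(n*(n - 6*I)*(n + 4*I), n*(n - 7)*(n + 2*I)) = n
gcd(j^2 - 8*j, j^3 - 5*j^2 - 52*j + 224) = j - 8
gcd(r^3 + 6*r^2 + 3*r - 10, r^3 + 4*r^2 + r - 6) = r^2 + r - 2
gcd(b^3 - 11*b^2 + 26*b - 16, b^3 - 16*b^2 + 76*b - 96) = b^2 - 10*b + 16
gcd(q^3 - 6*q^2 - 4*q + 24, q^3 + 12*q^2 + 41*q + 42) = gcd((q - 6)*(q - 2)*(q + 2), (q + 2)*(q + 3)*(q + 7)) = q + 2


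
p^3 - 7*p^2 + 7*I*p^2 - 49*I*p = p*(p - 7)*(p + 7*I)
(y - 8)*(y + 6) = y^2 - 2*y - 48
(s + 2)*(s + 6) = s^2 + 8*s + 12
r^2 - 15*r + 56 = (r - 8)*(r - 7)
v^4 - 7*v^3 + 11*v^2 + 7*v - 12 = (v - 4)*(v - 3)*(v - 1)*(v + 1)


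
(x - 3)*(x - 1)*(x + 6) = x^3 + 2*x^2 - 21*x + 18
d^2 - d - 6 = (d - 3)*(d + 2)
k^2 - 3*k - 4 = (k - 4)*(k + 1)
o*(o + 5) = o^2 + 5*o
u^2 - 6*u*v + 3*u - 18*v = (u + 3)*(u - 6*v)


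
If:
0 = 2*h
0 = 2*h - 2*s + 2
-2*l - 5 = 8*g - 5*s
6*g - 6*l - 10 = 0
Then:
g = 1/3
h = 0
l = -4/3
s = 1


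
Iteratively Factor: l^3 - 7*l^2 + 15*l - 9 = (l - 1)*(l^2 - 6*l + 9) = (l - 3)*(l - 1)*(l - 3)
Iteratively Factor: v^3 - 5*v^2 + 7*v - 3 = (v - 1)*(v^2 - 4*v + 3) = (v - 1)^2*(v - 3)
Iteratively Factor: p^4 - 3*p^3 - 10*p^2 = (p - 5)*(p^3 + 2*p^2) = (p - 5)*(p + 2)*(p^2) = p*(p - 5)*(p + 2)*(p)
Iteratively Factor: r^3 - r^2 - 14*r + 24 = (r + 4)*(r^2 - 5*r + 6) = (r - 3)*(r + 4)*(r - 2)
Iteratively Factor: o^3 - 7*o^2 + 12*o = (o)*(o^2 - 7*o + 12) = o*(o - 4)*(o - 3)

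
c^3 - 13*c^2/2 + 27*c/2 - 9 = (c - 3)*(c - 2)*(c - 3/2)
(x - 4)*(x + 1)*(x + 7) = x^3 + 4*x^2 - 25*x - 28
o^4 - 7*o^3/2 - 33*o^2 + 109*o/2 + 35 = (o - 7)*(o - 2)*(o + 1/2)*(o + 5)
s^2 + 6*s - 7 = (s - 1)*(s + 7)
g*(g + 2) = g^2 + 2*g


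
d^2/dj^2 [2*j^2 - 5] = 4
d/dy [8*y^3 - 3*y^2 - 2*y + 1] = 24*y^2 - 6*y - 2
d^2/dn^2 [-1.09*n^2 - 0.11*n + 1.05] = -2.18000000000000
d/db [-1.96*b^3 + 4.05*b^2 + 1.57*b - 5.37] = -5.88*b^2 + 8.1*b + 1.57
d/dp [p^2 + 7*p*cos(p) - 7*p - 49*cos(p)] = -7*p*sin(p) + 2*p + 49*sin(p) + 7*cos(p) - 7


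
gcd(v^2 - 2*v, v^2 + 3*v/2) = v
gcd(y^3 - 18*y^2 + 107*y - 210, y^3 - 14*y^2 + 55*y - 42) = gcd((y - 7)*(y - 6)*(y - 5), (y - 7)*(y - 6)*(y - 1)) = y^2 - 13*y + 42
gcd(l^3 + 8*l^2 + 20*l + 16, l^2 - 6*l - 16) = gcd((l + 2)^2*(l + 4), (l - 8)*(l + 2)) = l + 2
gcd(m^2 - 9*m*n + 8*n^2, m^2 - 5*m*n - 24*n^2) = m - 8*n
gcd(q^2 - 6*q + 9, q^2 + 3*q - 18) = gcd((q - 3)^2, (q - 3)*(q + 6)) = q - 3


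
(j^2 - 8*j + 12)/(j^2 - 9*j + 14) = (j - 6)/(j - 7)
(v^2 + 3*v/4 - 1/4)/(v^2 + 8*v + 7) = (v - 1/4)/(v + 7)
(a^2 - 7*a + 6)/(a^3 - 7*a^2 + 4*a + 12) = (a - 1)/(a^2 - a - 2)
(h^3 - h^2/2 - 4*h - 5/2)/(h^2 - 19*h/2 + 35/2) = (h^2 + 2*h + 1)/(h - 7)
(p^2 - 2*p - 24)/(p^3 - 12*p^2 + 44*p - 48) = (p + 4)/(p^2 - 6*p + 8)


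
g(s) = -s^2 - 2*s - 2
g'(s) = -2*s - 2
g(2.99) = -16.92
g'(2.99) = -7.98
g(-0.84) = -1.03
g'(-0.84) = -0.32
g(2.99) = -16.92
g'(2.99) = -7.98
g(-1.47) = -1.22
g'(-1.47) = 0.94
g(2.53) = -13.46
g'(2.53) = -7.06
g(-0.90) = -1.01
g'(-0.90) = -0.20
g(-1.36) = -1.13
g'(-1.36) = 0.72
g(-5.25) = -19.06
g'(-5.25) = 8.50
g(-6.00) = -26.00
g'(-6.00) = 10.00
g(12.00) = -170.00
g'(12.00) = -26.00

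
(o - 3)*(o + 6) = o^2 + 3*o - 18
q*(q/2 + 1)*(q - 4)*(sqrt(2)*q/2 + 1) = sqrt(2)*q^4/4 - sqrt(2)*q^3/2 + q^3/2 - 2*sqrt(2)*q^2 - q^2 - 4*q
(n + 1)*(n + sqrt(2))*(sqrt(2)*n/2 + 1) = sqrt(2)*n^3/2 + sqrt(2)*n^2/2 + 2*n^2 + sqrt(2)*n + 2*n + sqrt(2)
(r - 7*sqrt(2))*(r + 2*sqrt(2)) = r^2 - 5*sqrt(2)*r - 28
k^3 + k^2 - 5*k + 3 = (k - 1)^2*(k + 3)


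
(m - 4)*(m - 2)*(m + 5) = m^3 - m^2 - 22*m + 40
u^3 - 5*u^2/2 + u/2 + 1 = (u - 2)*(u - 1)*(u + 1/2)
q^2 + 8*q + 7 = (q + 1)*(q + 7)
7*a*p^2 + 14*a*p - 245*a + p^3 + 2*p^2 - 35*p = (7*a + p)*(p - 5)*(p + 7)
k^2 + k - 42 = (k - 6)*(k + 7)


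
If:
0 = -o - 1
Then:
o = -1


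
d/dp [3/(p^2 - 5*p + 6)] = 3*(5 - 2*p)/(p^2 - 5*p + 6)^2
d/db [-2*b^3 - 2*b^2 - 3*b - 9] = -6*b^2 - 4*b - 3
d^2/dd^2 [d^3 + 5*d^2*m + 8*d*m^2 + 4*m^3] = 6*d + 10*m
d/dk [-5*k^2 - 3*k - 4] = -10*k - 3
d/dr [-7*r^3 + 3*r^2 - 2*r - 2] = -21*r^2 + 6*r - 2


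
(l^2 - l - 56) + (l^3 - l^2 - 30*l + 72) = l^3 - 31*l + 16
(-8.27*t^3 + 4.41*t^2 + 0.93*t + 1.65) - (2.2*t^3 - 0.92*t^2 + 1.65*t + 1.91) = -10.47*t^3 + 5.33*t^2 - 0.72*t - 0.26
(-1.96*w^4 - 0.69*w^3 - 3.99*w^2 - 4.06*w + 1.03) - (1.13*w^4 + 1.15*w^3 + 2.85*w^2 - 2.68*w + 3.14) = -3.09*w^4 - 1.84*w^3 - 6.84*w^2 - 1.38*w - 2.11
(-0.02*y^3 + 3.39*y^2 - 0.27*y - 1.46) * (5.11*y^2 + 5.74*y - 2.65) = -0.1022*y^5 + 17.2081*y^4 + 18.1319*y^3 - 17.9939*y^2 - 7.6649*y + 3.869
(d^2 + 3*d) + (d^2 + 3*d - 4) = 2*d^2 + 6*d - 4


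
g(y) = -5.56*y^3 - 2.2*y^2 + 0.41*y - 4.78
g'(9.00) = -1390.27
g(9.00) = -4232.53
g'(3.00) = -162.91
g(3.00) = -173.47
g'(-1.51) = -30.98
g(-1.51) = 8.73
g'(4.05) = -291.00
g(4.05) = -408.56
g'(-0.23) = 0.54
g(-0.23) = -4.92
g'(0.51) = -6.17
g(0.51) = -5.88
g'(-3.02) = -138.43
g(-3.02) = 127.06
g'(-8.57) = -1186.94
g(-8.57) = 3329.72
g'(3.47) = -215.70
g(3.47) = -262.15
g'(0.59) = -7.99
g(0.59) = -6.45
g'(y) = -16.68*y^2 - 4.4*y + 0.41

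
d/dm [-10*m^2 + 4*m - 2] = 4 - 20*m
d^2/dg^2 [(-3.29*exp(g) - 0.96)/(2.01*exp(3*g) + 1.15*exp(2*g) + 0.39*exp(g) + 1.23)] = (-53.167716*exp(6*g) - 57.720969*exp(5*g) - 18.444341*exp(4*g) + 100.632348*exp(3*g) + 47.991222*exp(2*g) + 6.863877*exp(g) - 4.516929)*exp(g)/(8.120601*exp(9*g) + 13.938345*exp(8*g) + 12.701592*exp(7*g) + 21.837754*exp(6*g) + 19.523358*exp(5*g) + 11.189952*exp(4*g) + 12.492036*exp(3*g) + 5.780754*exp(2*g) + 1.770093*exp(g) + 1.860867)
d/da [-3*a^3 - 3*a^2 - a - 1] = -9*a^2 - 6*a - 1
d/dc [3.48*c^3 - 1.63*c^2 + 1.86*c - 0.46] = 10.44*c^2 - 3.26*c + 1.86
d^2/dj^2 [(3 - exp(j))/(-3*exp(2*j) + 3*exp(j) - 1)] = (9*exp(4*j) - 99*exp(3*j) + 63*exp(2*j) + 12*exp(j) - 8)*exp(j)/(27*exp(6*j) - 81*exp(5*j) + 108*exp(4*j) - 81*exp(3*j) + 36*exp(2*j) - 9*exp(j) + 1)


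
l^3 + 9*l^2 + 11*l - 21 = (l - 1)*(l + 3)*(l + 7)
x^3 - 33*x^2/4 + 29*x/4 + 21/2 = (x - 7)*(x - 2)*(x + 3/4)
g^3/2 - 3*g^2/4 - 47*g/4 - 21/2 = (g/2 + 1/2)*(g - 6)*(g + 7/2)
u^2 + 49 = (u - 7*I)*(u + 7*I)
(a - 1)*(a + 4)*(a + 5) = a^3 + 8*a^2 + 11*a - 20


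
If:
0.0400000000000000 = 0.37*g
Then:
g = 0.11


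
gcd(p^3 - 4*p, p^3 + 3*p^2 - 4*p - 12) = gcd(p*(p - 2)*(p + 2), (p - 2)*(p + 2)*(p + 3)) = p^2 - 4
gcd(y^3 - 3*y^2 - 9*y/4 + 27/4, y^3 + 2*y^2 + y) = 1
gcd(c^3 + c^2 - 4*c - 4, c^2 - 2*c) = c - 2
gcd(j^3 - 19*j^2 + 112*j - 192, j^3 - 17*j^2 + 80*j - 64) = j^2 - 16*j + 64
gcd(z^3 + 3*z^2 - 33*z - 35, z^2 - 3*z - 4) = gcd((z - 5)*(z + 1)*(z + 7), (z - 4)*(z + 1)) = z + 1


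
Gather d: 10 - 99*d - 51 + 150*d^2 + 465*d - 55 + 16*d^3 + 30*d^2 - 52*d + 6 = 16*d^3 + 180*d^2 + 314*d - 90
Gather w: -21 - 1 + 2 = -20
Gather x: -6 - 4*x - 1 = -4*x - 7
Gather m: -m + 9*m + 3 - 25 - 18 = 8*m - 40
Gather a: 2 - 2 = 0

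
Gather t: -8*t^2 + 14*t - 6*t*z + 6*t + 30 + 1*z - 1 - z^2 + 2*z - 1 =-8*t^2 + t*(20 - 6*z) - z^2 + 3*z + 28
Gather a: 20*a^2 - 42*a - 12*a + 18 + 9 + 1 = 20*a^2 - 54*a + 28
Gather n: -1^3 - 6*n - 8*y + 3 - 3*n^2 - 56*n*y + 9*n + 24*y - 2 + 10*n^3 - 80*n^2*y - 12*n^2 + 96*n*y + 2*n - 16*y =10*n^3 + n^2*(-80*y - 15) + n*(40*y + 5)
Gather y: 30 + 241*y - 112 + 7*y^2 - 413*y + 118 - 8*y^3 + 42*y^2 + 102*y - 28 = -8*y^3 + 49*y^2 - 70*y + 8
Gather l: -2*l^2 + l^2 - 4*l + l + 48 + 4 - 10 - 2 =-l^2 - 3*l + 40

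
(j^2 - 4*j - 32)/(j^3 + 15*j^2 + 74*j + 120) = (j - 8)/(j^2 + 11*j + 30)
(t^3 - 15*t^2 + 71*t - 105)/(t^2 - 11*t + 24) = (t^2 - 12*t + 35)/(t - 8)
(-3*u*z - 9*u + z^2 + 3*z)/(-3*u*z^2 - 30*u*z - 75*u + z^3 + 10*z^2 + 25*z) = (z + 3)/(z^2 + 10*z + 25)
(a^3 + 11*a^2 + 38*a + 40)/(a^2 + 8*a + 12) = (a^2 + 9*a + 20)/(a + 6)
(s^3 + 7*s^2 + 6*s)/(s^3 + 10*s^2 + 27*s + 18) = s/(s + 3)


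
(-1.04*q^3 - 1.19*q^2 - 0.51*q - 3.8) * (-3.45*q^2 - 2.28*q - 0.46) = 3.588*q^5 + 6.4767*q^4 + 4.9511*q^3 + 14.8202*q^2 + 8.8986*q + 1.748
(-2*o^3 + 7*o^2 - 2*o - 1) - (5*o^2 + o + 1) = -2*o^3 + 2*o^2 - 3*o - 2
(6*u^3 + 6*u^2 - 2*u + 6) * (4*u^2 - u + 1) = 24*u^5 + 18*u^4 - 8*u^3 + 32*u^2 - 8*u + 6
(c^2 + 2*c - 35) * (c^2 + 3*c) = c^4 + 5*c^3 - 29*c^2 - 105*c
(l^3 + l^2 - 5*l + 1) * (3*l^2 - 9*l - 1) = 3*l^5 - 6*l^4 - 25*l^3 + 47*l^2 - 4*l - 1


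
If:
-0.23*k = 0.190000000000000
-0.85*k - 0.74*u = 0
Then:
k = -0.83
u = 0.95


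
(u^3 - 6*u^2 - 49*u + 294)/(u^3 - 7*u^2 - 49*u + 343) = (u - 6)/(u - 7)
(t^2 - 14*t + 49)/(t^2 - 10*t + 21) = (t - 7)/(t - 3)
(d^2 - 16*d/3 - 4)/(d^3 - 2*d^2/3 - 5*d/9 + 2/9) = 3*(d - 6)/(3*d^2 - 4*d + 1)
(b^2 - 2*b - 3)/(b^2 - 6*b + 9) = (b + 1)/(b - 3)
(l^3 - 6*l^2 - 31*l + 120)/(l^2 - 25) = (l^2 - 11*l + 24)/(l - 5)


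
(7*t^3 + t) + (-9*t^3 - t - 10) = -2*t^3 - 10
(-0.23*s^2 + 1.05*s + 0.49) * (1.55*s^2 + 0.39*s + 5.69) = -0.3565*s^4 + 1.5378*s^3 - 0.1397*s^2 + 6.1656*s + 2.7881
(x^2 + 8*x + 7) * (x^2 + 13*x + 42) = x^4 + 21*x^3 + 153*x^2 + 427*x + 294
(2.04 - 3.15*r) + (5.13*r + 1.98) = 1.98*r + 4.02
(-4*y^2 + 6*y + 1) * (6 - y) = 4*y^3 - 30*y^2 + 35*y + 6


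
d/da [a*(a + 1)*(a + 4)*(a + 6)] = 4*a^3 + 33*a^2 + 68*a + 24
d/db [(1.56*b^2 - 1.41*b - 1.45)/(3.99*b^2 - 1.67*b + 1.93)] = (3.0207*b^2 + 17.5926*b - 5.1428)/(15.9201*b^4 - 13.3266*b^3 + 18.1903*b^2 - 6.4462*b + 3.7249)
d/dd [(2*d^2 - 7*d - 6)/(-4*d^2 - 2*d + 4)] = 2*(-4*d^2 - 4*d - 5)/(4*d^4 + 4*d^3 - 7*d^2 - 4*d + 4)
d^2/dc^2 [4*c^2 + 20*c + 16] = 8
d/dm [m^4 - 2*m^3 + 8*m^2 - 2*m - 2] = 4*m^3 - 6*m^2 + 16*m - 2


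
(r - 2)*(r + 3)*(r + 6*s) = r^3 + 6*r^2*s + r^2 + 6*r*s - 6*r - 36*s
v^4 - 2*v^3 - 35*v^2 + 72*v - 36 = (v - 6)*(v - 1)^2*(v + 6)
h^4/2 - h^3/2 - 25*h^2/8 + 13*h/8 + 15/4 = (h/2 + 1)*(h - 5/2)*(h - 3/2)*(h + 1)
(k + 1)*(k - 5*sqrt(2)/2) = k^2 - 5*sqrt(2)*k/2 + k - 5*sqrt(2)/2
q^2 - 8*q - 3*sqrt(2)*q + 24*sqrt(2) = (q - 8)*(q - 3*sqrt(2))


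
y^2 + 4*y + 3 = (y + 1)*(y + 3)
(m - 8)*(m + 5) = m^2 - 3*m - 40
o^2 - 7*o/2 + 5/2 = (o - 5/2)*(o - 1)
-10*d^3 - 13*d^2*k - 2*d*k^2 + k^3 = (-5*d + k)*(d + k)*(2*d + k)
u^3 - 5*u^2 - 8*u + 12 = (u - 6)*(u - 1)*(u + 2)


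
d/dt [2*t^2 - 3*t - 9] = 4*t - 3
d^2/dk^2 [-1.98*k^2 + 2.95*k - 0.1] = -3.96000000000000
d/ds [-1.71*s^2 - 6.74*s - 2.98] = -3.42*s - 6.74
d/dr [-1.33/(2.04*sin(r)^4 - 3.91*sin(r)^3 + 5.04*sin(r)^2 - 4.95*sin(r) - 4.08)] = (10.8528*sin(r)^3 - 15.6009*sin(r)^2 + 13.4064*sin(r) - 6.5835)*cos(r)/(-2.04*sin(r)^4 + 3.91*sin(r)^3 - 5.04*sin(r)^2 + 4.95*sin(r) + 4.08)^2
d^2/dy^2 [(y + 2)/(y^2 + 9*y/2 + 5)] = 16/(8*y^3 + 60*y^2 + 150*y + 125)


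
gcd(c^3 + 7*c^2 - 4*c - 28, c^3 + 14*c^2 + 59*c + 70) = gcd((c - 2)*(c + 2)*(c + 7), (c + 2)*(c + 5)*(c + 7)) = c^2 + 9*c + 14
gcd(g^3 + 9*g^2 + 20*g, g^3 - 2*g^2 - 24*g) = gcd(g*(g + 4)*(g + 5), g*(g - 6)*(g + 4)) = g^2 + 4*g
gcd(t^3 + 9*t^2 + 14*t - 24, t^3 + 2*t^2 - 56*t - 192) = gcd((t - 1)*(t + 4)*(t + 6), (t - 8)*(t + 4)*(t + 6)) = t^2 + 10*t + 24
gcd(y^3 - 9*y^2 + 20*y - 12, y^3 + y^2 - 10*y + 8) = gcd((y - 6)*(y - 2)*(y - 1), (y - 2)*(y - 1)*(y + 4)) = y^2 - 3*y + 2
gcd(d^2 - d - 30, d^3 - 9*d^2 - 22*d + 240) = d^2 - d - 30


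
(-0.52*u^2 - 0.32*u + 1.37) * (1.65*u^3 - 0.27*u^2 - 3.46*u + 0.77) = -0.858*u^5 - 0.3876*u^4 + 4.1461*u^3 + 0.3369*u^2 - 4.9866*u + 1.0549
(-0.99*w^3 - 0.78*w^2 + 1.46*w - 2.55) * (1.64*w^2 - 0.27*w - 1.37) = -1.6236*w^5 - 1.0119*w^4 + 3.9613*w^3 - 3.5076*w^2 - 1.3117*w + 3.4935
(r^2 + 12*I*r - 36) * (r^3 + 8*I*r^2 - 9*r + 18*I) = r^5 + 20*I*r^4 - 141*r^3 - 378*I*r^2 + 108*r - 648*I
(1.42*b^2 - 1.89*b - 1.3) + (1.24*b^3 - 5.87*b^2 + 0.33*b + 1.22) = 1.24*b^3 - 4.45*b^2 - 1.56*b - 0.0800000000000001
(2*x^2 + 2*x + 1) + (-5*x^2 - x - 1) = -3*x^2 + x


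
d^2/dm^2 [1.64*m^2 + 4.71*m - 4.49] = 3.28000000000000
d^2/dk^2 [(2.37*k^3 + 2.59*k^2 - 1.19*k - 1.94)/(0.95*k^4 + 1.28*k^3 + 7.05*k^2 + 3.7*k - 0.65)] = (4.27785*k^9 + 14.02485*k^8 - 89.2295100000001*k^7 - 243.777238*k^6 - 271.758246*k^5 - 322.904472*k^4 - 447.43846*k^3 - 622.90755*k^2 - 340.02498*k - 74.43265)/(0.857375*k^12 + 3.4656*k^11 + 23.757315*k^10 + 63.551702*k^9 + 201.53961*k^8 + 352.98594*k^7 + 560.436795*k^6 + 555.36525*k^5 + 175.35735*k^4 - 49.4561*k^3 - 17.759625*k^2 + 4.68975*k - 0.274625)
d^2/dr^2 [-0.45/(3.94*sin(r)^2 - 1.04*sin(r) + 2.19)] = (27.94248*sin(r)^4 - 5.53176*sin(r)^3 - 56.95848*sin(r)^2 + 12.08844*sin(r) + 6.7923)/(3.94*sin(r)^2 - 1.04*sin(r) + 2.19)^3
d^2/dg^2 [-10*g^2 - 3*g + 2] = -20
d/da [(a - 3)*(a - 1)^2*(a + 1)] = 4*a^3 - 12*a^2 + 4*a + 4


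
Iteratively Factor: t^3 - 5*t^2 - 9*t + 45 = (t + 3)*(t^2 - 8*t + 15) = (t - 3)*(t + 3)*(t - 5)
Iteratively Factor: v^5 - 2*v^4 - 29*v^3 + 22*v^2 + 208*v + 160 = (v - 5)*(v^4 + 3*v^3 - 14*v^2 - 48*v - 32) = (v - 5)*(v - 4)*(v^3 + 7*v^2 + 14*v + 8) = (v - 5)*(v - 4)*(v + 2)*(v^2 + 5*v + 4) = (v - 5)*(v - 4)*(v + 1)*(v + 2)*(v + 4)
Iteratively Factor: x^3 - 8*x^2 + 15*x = (x - 5)*(x^2 - 3*x) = (x - 5)*(x - 3)*(x)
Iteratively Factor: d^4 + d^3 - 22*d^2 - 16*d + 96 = (d + 3)*(d^3 - 2*d^2 - 16*d + 32) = (d + 3)*(d + 4)*(d^2 - 6*d + 8) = (d - 2)*(d + 3)*(d + 4)*(d - 4)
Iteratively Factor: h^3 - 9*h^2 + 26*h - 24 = (h - 2)*(h^2 - 7*h + 12) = (h - 4)*(h - 2)*(h - 3)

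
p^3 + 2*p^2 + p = p*(p + 1)^2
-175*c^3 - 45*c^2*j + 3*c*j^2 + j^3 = (-7*c + j)*(5*c + j)^2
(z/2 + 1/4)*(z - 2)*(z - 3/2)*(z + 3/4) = z^4/2 - 9*z^3/8 - z^2/2 + 39*z/32 + 9/16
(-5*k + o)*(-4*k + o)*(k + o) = 20*k^3 + 11*k^2*o - 8*k*o^2 + o^3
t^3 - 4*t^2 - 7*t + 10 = (t - 5)*(t - 1)*(t + 2)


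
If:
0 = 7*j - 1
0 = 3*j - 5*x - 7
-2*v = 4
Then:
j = 1/7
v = -2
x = -46/35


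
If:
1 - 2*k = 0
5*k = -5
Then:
No Solution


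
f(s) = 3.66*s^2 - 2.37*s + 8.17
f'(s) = 7.32*s - 2.37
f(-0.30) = 9.21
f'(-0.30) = -4.57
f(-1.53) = 20.36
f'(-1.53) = -13.57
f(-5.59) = 135.79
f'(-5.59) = -43.29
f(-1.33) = 17.80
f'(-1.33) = -12.11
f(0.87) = 8.88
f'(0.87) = 4.00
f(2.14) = 19.86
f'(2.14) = 13.29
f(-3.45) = 59.91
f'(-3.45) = -27.62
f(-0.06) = 8.33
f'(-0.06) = -2.81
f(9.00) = 283.30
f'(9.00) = 63.51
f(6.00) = 125.71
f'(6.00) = 41.55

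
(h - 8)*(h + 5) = h^2 - 3*h - 40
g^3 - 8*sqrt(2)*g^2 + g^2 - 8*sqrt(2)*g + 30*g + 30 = (g + 1)*(g - 5*sqrt(2))*(g - 3*sqrt(2))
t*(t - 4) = t^2 - 4*t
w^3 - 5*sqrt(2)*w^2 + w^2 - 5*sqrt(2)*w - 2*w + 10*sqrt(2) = (w - 1)*(w + 2)*(w - 5*sqrt(2))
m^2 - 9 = (m - 3)*(m + 3)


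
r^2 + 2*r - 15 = (r - 3)*(r + 5)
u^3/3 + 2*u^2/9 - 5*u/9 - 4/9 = (u/3 + 1/3)*(u - 4/3)*(u + 1)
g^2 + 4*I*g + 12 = (g - 2*I)*(g + 6*I)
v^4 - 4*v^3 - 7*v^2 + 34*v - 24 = (v - 4)*(v - 2)*(v - 1)*(v + 3)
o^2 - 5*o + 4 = (o - 4)*(o - 1)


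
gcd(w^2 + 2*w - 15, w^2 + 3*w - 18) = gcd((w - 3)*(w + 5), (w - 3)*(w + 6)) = w - 3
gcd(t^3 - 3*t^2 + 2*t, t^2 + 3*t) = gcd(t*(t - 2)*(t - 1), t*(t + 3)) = t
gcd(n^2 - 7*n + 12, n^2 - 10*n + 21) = n - 3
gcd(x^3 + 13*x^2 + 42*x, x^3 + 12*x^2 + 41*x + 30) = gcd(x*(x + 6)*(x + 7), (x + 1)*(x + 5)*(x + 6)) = x + 6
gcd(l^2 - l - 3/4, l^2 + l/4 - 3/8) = 1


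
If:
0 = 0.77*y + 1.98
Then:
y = -2.57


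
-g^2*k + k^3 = k*(-g + k)*(g + k)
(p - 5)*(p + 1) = p^2 - 4*p - 5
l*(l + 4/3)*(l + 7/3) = l^3 + 11*l^2/3 + 28*l/9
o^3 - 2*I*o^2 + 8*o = o*(o - 4*I)*(o + 2*I)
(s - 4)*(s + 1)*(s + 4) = s^3 + s^2 - 16*s - 16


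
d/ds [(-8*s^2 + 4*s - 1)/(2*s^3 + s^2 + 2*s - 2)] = 2*(8*s^4 - 8*s^3 - 7*s^2 + 17*s - 3)/(4*s^6 + 4*s^5 + 9*s^4 - 4*s^3 - 8*s + 4)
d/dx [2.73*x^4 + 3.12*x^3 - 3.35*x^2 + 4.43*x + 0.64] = 10.92*x^3 + 9.36*x^2 - 6.7*x + 4.43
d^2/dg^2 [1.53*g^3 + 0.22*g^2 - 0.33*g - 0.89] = 9.18*g + 0.44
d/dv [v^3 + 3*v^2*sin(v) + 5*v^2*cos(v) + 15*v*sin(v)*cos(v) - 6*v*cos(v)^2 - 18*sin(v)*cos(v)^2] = -5*v^2*sin(v) + 3*v^2*cos(v) + 3*v^2 + 6*v*sin(v) + 6*v*sin(2*v) + 10*v*cos(v) + 15*v*cos(2*v) + 15*sin(2*v)/2 - 9*cos(v)/2 - 3*cos(2*v) - 27*cos(3*v)/2 - 3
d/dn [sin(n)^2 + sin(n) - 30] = sin(2*n) + cos(n)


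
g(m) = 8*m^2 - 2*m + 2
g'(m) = 16*m - 2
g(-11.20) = 1027.92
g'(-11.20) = -181.20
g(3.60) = 98.48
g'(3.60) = 55.60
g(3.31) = 83.03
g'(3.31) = 50.96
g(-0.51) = 5.10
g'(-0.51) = -10.16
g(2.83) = 60.41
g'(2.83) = 43.28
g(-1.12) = 14.28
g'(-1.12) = -19.92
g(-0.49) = 4.90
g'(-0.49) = -9.84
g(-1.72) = 29.11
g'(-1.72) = -29.52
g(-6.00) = 302.00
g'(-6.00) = -98.00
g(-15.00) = 1832.00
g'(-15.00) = -242.00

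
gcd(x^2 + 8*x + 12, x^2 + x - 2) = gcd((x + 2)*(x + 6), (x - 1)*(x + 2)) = x + 2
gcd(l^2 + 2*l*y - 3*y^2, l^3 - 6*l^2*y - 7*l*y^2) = 1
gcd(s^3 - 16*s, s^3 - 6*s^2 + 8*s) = s^2 - 4*s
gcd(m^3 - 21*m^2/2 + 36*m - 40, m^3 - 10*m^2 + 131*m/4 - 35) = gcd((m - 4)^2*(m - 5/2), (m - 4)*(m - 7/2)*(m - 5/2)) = m^2 - 13*m/2 + 10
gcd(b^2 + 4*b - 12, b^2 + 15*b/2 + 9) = b + 6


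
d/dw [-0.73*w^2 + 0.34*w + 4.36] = 0.34 - 1.46*w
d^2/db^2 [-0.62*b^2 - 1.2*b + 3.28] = -1.24000000000000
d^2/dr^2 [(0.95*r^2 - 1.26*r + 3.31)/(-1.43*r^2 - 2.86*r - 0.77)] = (12.923768*r^3 - 34.335444*r^2 - 89.547744*r - 53.535724)/(2.924207*r^6 + 17.545242*r^5 + 39.814203*r^4 + 42.288532*r^3 + 21.438417*r^2 + 5.087082*r + 0.456533)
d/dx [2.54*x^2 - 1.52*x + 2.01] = 5.08*x - 1.52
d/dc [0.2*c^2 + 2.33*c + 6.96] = 0.4*c + 2.33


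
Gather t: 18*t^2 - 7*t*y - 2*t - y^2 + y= 18*t^2 + t*(-7*y - 2) - y^2 + y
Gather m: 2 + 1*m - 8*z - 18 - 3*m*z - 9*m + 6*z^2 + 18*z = m*(-3*z - 8) + 6*z^2 + 10*z - 16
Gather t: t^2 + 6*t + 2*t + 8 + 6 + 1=t^2 + 8*t + 15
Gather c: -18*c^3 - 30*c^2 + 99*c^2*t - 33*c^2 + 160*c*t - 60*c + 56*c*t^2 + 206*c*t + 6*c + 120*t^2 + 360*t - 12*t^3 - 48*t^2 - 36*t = -18*c^3 + c^2*(99*t - 63) + c*(56*t^2 + 366*t - 54) - 12*t^3 + 72*t^2 + 324*t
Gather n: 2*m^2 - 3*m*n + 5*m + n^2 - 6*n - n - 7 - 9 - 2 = 2*m^2 + 5*m + n^2 + n*(-3*m - 7) - 18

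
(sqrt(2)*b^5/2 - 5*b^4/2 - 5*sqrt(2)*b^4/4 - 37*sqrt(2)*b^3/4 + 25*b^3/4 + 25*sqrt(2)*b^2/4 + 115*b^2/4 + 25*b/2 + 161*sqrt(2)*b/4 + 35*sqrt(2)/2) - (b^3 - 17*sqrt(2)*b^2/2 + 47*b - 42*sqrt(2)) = sqrt(2)*b^5/2 - 5*b^4/2 - 5*sqrt(2)*b^4/4 - 37*sqrt(2)*b^3/4 + 21*b^3/4 + 59*sqrt(2)*b^2/4 + 115*b^2/4 - 69*b/2 + 161*sqrt(2)*b/4 + 119*sqrt(2)/2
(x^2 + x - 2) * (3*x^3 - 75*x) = 3*x^5 + 3*x^4 - 81*x^3 - 75*x^2 + 150*x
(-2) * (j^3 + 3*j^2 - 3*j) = -2*j^3 - 6*j^2 + 6*j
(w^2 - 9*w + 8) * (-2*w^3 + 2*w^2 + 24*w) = -2*w^5 + 20*w^4 - 10*w^3 - 200*w^2 + 192*w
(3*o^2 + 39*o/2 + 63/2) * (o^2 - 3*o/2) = 3*o^4 + 15*o^3 + 9*o^2/4 - 189*o/4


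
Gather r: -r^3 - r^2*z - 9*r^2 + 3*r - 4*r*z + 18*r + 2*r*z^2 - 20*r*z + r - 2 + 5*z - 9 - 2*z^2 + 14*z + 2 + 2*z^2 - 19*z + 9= -r^3 + r^2*(-z - 9) + r*(2*z^2 - 24*z + 22)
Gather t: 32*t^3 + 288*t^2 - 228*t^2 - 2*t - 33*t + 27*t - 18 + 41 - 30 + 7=32*t^3 + 60*t^2 - 8*t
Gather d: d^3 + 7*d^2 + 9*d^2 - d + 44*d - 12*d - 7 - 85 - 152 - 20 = d^3 + 16*d^2 + 31*d - 264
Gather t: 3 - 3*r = 3 - 3*r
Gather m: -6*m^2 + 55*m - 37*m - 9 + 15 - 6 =-6*m^2 + 18*m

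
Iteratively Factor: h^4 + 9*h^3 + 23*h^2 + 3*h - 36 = (h - 1)*(h^3 + 10*h^2 + 33*h + 36) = (h - 1)*(h + 4)*(h^2 + 6*h + 9) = (h - 1)*(h + 3)*(h + 4)*(h + 3)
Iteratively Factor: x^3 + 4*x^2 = (x + 4)*(x^2) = x*(x + 4)*(x)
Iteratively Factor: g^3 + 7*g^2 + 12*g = (g)*(g^2 + 7*g + 12) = g*(g + 4)*(g + 3)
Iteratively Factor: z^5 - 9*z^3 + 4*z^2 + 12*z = (z - 2)*(z^4 + 2*z^3 - 5*z^2 - 6*z) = (z - 2)*(z + 3)*(z^3 - z^2 - 2*z) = z*(z - 2)*(z + 3)*(z^2 - z - 2) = z*(z - 2)^2*(z + 3)*(z + 1)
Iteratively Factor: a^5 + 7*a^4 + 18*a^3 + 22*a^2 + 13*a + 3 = (a + 3)*(a^4 + 4*a^3 + 6*a^2 + 4*a + 1) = (a + 1)*(a + 3)*(a^3 + 3*a^2 + 3*a + 1) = (a + 1)^2*(a + 3)*(a^2 + 2*a + 1) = (a + 1)^3*(a + 3)*(a + 1)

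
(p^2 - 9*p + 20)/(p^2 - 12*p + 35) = (p - 4)/(p - 7)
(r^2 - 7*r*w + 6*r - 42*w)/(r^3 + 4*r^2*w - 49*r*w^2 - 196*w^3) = (r + 6)/(r^2 + 11*r*w + 28*w^2)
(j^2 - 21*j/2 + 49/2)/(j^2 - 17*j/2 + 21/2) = (2*j - 7)/(2*j - 3)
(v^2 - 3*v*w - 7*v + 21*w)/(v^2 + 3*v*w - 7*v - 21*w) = (v - 3*w)/(v + 3*w)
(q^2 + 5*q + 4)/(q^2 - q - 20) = (q + 1)/(q - 5)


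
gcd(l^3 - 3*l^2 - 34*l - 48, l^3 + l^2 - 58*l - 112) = l^2 - 6*l - 16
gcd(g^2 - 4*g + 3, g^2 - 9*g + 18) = g - 3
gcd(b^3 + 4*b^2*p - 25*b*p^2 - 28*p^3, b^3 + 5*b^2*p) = 1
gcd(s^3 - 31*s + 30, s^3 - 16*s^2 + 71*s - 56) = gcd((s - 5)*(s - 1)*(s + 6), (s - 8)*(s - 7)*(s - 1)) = s - 1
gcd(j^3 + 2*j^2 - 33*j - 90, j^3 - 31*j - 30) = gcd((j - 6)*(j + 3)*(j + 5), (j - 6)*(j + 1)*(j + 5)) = j^2 - j - 30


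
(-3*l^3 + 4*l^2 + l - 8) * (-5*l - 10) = 15*l^4 + 10*l^3 - 45*l^2 + 30*l + 80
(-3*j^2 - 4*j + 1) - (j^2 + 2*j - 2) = -4*j^2 - 6*j + 3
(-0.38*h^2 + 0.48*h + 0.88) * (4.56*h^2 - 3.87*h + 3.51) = -1.7328*h^4 + 3.6594*h^3 + 0.821399999999999*h^2 - 1.7208*h + 3.0888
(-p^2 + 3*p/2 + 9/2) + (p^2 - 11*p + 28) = 65/2 - 19*p/2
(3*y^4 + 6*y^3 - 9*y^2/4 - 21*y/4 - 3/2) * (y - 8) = 3*y^5 - 18*y^4 - 201*y^3/4 + 51*y^2/4 + 81*y/2 + 12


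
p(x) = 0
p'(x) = 0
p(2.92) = 0.00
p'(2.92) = 0.00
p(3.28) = 0.00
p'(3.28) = 0.00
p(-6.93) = 0.00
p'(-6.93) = 0.00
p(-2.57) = 0.00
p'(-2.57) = 0.00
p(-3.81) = 0.00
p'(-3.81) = 0.00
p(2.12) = 0.00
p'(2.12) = 0.00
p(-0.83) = 0.00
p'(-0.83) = 0.00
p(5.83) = 0.00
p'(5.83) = 0.00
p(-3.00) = 0.00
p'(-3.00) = 0.00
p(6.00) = 0.00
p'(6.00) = 0.00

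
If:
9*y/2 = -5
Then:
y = -10/9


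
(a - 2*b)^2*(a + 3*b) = a^3 - a^2*b - 8*a*b^2 + 12*b^3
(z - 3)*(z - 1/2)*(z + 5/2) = z^3 - z^2 - 29*z/4 + 15/4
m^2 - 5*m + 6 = (m - 3)*(m - 2)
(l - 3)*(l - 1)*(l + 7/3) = l^3 - 5*l^2/3 - 19*l/3 + 7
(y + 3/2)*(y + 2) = y^2 + 7*y/2 + 3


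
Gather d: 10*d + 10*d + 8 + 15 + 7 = 20*d + 30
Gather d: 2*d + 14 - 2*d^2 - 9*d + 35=-2*d^2 - 7*d + 49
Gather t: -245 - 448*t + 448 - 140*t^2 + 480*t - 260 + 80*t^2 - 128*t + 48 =-60*t^2 - 96*t - 9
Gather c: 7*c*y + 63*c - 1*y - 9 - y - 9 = c*(7*y + 63) - 2*y - 18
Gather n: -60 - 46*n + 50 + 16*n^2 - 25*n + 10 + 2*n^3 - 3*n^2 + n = 2*n^3 + 13*n^2 - 70*n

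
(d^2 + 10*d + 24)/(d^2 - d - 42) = (d + 4)/(d - 7)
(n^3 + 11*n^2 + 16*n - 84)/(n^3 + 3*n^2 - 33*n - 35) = (n^2 + 4*n - 12)/(n^2 - 4*n - 5)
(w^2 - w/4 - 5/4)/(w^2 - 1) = (w - 5/4)/(w - 1)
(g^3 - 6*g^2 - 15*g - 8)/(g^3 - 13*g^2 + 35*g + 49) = (g^2 - 7*g - 8)/(g^2 - 14*g + 49)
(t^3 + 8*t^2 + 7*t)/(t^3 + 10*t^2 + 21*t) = (t + 1)/(t + 3)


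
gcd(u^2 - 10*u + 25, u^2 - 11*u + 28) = 1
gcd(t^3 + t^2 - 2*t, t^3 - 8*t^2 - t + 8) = t - 1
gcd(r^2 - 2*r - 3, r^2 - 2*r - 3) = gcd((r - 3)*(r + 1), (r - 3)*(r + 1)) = r^2 - 2*r - 3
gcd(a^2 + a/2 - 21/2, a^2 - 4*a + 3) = a - 3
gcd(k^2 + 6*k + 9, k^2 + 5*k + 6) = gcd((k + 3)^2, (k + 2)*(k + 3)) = k + 3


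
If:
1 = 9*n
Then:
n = 1/9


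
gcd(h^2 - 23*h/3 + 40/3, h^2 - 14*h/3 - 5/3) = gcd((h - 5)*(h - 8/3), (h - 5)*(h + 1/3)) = h - 5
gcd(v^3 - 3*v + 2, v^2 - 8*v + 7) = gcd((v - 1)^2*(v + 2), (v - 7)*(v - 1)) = v - 1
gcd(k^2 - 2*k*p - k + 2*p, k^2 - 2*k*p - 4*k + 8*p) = -k + 2*p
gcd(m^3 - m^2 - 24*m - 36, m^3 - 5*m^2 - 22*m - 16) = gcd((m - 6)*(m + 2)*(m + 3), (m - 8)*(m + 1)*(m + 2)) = m + 2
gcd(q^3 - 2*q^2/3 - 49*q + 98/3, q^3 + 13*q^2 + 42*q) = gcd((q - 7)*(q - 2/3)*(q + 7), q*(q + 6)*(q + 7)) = q + 7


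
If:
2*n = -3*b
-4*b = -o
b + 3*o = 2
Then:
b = 2/13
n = -3/13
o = 8/13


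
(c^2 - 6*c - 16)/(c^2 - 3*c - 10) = (c - 8)/(c - 5)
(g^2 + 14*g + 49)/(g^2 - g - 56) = (g + 7)/(g - 8)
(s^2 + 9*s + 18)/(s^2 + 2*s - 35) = (s^2 + 9*s + 18)/(s^2 + 2*s - 35)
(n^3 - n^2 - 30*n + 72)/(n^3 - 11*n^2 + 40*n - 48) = (n + 6)/(n - 4)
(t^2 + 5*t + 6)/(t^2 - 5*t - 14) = (t + 3)/(t - 7)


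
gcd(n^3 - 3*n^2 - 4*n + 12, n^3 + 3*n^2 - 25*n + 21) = n - 3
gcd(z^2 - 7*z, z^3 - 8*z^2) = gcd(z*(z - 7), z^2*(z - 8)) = z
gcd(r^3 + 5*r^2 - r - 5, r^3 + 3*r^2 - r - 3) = r^2 - 1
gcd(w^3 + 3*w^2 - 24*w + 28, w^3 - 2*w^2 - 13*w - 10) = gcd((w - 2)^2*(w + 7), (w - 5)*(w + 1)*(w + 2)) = 1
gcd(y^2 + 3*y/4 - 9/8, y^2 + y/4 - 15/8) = y + 3/2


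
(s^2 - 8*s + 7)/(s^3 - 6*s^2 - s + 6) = (s - 7)/(s^2 - 5*s - 6)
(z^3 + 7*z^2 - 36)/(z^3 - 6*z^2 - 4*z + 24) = (z^2 + 9*z + 18)/(z^2 - 4*z - 12)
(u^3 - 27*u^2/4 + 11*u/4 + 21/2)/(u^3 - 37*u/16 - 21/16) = 4*(u - 6)/(4*u + 3)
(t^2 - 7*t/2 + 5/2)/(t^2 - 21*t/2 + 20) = (t - 1)/(t - 8)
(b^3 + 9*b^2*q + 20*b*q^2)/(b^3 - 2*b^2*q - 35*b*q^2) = (-b - 4*q)/(-b + 7*q)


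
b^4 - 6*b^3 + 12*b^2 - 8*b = b*(b - 2)^3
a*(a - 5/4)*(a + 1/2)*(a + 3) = a^4 + 9*a^3/4 - 23*a^2/8 - 15*a/8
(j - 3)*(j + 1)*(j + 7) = j^3 + 5*j^2 - 17*j - 21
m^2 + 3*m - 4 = (m - 1)*(m + 4)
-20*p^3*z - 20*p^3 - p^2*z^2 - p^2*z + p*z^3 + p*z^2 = (-5*p + z)*(4*p + z)*(p*z + p)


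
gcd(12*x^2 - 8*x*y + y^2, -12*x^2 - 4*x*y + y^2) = 6*x - y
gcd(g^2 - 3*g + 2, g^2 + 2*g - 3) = g - 1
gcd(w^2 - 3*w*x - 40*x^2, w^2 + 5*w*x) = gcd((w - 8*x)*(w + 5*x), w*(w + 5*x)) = w + 5*x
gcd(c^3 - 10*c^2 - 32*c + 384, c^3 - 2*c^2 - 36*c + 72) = c + 6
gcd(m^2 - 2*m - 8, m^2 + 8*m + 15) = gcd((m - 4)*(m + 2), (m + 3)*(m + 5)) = 1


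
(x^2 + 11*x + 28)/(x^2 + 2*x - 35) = (x + 4)/(x - 5)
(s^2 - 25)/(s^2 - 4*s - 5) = (s + 5)/(s + 1)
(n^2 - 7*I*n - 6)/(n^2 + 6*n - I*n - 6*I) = (n - 6*I)/(n + 6)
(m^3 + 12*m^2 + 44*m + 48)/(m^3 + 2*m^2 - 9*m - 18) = (m^2 + 10*m + 24)/(m^2 - 9)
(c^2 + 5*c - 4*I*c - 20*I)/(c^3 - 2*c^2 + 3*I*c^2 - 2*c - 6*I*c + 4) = (c^2 + c*(5 - 4*I) - 20*I)/(c^3 + c^2*(-2 + 3*I) + c*(-2 - 6*I) + 4)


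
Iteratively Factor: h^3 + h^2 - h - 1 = (h + 1)*(h^2 - 1) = (h - 1)*(h + 1)*(h + 1)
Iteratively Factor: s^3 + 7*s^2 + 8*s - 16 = (s + 4)*(s^2 + 3*s - 4) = (s + 4)^2*(s - 1)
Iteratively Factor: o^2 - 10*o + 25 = (o - 5)*(o - 5)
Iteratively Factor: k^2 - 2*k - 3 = (k + 1)*(k - 3)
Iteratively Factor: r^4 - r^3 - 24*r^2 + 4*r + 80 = (r + 2)*(r^3 - 3*r^2 - 18*r + 40) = (r - 2)*(r + 2)*(r^2 - r - 20) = (r - 2)*(r + 2)*(r + 4)*(r - 5)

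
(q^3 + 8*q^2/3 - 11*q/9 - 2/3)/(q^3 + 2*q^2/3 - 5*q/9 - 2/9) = (q + 3)/(q + 1)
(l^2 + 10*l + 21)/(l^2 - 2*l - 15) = (l + 7)/(l - 5)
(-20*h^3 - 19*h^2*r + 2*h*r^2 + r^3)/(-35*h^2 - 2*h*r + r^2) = (-4*h^2 - 3*h*r + r^2)/(-7*h + r)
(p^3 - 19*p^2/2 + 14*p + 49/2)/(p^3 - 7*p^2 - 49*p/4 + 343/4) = 2*(p + 1)/(2*p + 7)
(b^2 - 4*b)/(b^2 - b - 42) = b*(4 - b)/(-b^2 + b + 42)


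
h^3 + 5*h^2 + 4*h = h*(h + 1)*(h + 4)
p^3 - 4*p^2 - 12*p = p*(p - 6)*(p + 2)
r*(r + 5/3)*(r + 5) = r^3 + 20*r^2/3 + 25*r/3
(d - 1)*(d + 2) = d^2 + d - 2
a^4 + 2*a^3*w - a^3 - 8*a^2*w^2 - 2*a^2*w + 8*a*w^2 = a*(a - 1)*(a - 2*w)*(a + 4*w)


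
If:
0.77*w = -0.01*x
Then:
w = -0.012987012987013*x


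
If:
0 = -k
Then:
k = 0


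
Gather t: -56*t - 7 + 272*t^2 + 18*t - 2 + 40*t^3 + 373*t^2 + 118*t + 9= 40*t^3 + 645*t^2 + 80*t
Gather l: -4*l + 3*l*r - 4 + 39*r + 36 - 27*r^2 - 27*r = l*(3*r - 4) - 27*r^2 + 12*r + 32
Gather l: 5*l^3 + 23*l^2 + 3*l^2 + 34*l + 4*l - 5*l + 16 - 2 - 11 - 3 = 5*l^3 + 26*l^2 + 33*l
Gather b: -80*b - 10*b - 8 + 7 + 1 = -90*b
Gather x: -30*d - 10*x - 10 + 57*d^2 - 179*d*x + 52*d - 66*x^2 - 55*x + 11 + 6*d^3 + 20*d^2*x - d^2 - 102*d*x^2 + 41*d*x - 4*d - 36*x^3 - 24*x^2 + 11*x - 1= 6*d^3 + 56*d^2 + 18*d - 36*x^3 + x^2*(-102*d - 90) + x*(20*d^2 - 138*d - 54)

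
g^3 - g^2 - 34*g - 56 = (g - 7)*(g + 2)*(g + 4)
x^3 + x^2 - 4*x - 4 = (x - 2)*(x + 1)*(x + 2)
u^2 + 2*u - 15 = (u - 3)*(u + 5)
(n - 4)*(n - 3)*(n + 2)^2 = n^4 - 3*n^3 - 12*n^2 + 20*n + 48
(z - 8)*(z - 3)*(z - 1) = z^3 - 12*z^2 + 35*z - 24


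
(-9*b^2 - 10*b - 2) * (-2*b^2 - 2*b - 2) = 18*b^4 + 38*b^3 + 42*b^2 + 24*b + 4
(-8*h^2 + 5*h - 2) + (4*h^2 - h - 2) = -4*h^2 + 4*h - 4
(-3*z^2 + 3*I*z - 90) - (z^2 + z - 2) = -4*z^2 - z + 3*I*z - 88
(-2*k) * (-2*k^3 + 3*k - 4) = 4*k^4 - 6*k^2 + 8*k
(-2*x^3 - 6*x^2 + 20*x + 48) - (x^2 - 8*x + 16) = -2*x^3 - 7*x^2 + 28*x + 32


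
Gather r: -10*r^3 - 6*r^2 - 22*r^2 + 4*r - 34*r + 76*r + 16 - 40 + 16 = -10*r^3 - 28*r^2 + 46*r - 8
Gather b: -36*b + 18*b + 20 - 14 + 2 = 8 - 18*b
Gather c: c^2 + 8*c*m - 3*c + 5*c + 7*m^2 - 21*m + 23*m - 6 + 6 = c^2 + c*(8*m + 2) + 7*m^2 + 2*m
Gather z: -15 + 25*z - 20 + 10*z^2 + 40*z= 10*z^2 + 65*z - 35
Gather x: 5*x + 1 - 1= 5*x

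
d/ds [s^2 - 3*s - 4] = 2*s - 3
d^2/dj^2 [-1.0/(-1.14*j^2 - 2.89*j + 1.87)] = (-2.5992*j^2 - 6.5892*j + 1.0*(2.28*j + 2.89)*(4.56*j + 5.78) + 4.2636)/(1.14*j^2 + 2.89*j - 1.87)^3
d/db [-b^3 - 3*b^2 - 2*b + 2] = -3*b^2 - 6*b - 2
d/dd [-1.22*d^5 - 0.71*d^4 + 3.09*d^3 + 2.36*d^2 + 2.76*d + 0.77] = -6.1*d^4 - 2.84*d^3 + 9.27*d^2 + 4.72*d + 2.76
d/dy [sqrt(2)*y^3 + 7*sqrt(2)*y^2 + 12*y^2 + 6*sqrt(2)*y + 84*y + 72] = 3*sqrt(2)*y^2 + 14*sqrt(2)*y + 24*y + 6*sqrt(2) + 84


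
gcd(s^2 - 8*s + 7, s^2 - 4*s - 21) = s - 7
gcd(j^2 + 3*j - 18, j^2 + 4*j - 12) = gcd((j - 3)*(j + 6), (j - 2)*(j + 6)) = j + 6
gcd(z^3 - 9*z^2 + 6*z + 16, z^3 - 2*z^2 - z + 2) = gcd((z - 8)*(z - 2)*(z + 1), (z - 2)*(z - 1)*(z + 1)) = z^2 - z - 2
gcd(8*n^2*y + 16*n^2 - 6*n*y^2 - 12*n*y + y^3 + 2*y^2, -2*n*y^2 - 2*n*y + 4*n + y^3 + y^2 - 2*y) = -2*n*y - 4*n + y^2 + 2*y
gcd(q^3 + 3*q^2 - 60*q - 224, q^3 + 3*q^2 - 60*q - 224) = q^3 + 3*q^2 - 60*q - 224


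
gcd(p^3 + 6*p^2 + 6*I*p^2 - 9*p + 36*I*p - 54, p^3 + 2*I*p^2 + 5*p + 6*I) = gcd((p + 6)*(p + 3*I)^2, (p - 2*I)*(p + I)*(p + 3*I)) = p + 3*I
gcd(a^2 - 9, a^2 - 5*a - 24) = a + 3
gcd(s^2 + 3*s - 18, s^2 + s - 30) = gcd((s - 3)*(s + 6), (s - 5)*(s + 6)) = s + 6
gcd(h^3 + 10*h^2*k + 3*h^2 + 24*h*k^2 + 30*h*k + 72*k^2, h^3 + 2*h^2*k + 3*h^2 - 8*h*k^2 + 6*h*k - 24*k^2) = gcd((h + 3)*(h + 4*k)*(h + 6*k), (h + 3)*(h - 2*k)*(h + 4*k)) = h^2 + 4*h*k + 3*h + 12*k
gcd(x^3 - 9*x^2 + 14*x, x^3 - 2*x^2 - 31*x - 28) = x - 7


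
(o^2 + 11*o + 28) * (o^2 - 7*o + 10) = o^4 + 4*o^3 - 39*o^2 - 86*o + 280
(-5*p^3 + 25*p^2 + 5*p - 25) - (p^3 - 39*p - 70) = -6*p^3 + 25*p^2 + 44*p + 45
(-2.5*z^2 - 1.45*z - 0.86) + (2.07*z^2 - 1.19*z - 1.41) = -0.43*z^2 - 2.64*z - 2.27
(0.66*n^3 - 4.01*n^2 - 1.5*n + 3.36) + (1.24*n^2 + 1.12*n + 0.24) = 0.66*n^3 - 2.77*n^2 - 0.38*n + 3.6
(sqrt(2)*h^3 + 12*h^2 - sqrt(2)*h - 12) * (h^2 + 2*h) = sqrt(2)*h^5 + 2*sqrt(2)*h^4 + 12*h^4 - sqrt(2)*h^3 + 24*h^3 - 12*h^2 - 2*sqrt(2)*h^2 - 24*h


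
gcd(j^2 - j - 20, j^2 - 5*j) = j - 5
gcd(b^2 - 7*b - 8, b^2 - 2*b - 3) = b + 1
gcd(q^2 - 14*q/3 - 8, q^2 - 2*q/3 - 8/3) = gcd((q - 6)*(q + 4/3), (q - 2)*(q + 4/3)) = q + 4/3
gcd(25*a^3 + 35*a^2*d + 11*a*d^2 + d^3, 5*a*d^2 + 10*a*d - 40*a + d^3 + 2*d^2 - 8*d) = 5*a + d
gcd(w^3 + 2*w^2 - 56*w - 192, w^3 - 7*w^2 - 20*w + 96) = w^2 - 4*w - 32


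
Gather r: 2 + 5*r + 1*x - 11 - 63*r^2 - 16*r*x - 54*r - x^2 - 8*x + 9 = -63*r^2 + r*(-16*x - 49) - x^2 - 7*x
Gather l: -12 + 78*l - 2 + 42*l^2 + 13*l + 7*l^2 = 49*l^2 + 91*l - 14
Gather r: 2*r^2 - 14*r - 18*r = 2*r^2 - 32*r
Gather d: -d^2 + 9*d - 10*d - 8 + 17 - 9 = -d^2 - d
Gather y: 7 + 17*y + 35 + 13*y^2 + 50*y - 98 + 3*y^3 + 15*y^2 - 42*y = 3*y^3 + 28*y^2 + 25*y - 56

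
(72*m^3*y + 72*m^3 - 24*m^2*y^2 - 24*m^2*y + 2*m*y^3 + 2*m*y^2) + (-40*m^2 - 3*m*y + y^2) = 72*m^3*y + 72*m^3 - 24*m^2*y^2 - 24*m^2*y - 40*m^2 + 2*m*y^3 + 2*m*y^2 - 3*m*y + y^2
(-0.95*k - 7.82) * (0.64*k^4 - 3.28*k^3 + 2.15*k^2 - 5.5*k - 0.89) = -0.608*k^5 - 1.8888*k^4 + 23.6071*k^3 - 11.588*k^2 + 43.8555*k + 6.9598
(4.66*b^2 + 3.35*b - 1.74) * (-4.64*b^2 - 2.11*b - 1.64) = -21.6224*b^4 - 25.3766*b^3 - 6.6373*b^2 - 1.8226*b + 2.8536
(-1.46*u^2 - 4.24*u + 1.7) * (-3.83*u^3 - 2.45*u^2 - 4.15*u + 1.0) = 5.5918*u^5 + 19.8162*u^4 + 9.936*u^3 + 11.971*u^2 - 11.295*u + 1.7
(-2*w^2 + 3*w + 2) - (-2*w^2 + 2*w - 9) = w + 11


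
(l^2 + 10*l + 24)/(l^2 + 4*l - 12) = (l + 4)/(l - 2)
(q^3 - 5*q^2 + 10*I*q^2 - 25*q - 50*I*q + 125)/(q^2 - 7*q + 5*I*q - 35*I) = (q^2 + 5*q*(-1 + I) - 25*I)/(q - 7)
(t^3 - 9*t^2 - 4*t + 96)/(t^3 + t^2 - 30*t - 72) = (t^2 - 12*t + 32)/(t^2 - 2*t - 24)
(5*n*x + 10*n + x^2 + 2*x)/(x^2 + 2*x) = (5*n + x)/x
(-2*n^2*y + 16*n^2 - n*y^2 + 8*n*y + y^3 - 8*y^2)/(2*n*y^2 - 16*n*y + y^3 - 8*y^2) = (-2*n^2 - n*y + y^2)/(y*(2*n + y))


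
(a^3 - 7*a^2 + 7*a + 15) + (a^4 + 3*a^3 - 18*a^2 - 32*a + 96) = a^4 + 4*a^3 - 25*a^2 - 25*a + 111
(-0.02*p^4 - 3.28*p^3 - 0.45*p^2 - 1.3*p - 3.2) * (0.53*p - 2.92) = -0.0106*p^5 - 1.68*p^4 + 9.3391*p^3 + 0.625*p^2 + 2.1*p + 9.344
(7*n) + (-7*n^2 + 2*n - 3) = -7*n^2 + 9*n - 3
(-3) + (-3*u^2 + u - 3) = -3*u^2 + u - 6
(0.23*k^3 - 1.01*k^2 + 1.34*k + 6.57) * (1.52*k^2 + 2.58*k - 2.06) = 0.3496*k^5 - 0.9418*k^4 - 1.0428*k^3 + 15.5242*k^2 + 14.1902*k - 13.5342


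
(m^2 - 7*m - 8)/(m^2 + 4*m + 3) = (m - 8)/(m + 3)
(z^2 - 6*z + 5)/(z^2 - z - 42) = (-z^2 + 6*z - 5)/(-z^2 + z + 42)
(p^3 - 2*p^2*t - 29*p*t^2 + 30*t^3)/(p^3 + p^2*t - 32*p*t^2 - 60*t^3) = (p - t)/(p + 2*t)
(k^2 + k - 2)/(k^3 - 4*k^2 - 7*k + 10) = 1/(k - 5)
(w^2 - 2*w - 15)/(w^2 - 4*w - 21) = (w - 5)/(w - 7)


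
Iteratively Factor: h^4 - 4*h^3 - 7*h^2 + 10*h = (h)*(h^3 - 4*h^2 - 7*h + 10) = h*(h - 1)*(h^2 - 3*h - 10) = h*(h - 1)*(h + 2)*(h - 5)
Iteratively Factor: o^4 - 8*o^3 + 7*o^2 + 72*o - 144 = (o - 3)*(o^3 - 5*o^2 - 8*o + 48) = (o - 4)*(o - 3)*(o^2 - o - 12) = (o - 4)*(o - 3)*(o + 3)*(o - 4)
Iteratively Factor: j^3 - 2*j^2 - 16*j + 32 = (j + 4)*(j^2 - 6*j + 8) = (j - 2)*(j + 4)*(j - 4)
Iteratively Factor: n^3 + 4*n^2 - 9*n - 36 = (n + 3)*(n^2 + n - 12) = (n + 3)*(n + 4)*(n - 3)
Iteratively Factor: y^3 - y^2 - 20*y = (y + 4)*(y^2 - 5*y) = (y - 5)*(y + 4)*(y)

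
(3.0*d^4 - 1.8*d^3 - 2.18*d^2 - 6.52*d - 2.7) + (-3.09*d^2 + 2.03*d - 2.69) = 3.0*d^4 - 1.8*d^3 - 5.27*d^2 - 4.49*d - 5.39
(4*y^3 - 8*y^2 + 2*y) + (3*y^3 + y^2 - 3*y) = 7*y^3 - 7*y^2 - y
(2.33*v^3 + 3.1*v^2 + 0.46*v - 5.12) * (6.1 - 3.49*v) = -8.1317*v^4 + 3.394*v^3 + 17.3046*v^2 + 20.6748*v - 31.232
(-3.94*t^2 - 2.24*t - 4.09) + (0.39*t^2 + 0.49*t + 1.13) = -3.55*t^2 - 1.75*t - 2.96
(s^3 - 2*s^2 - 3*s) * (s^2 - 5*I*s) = s^5 - 2*s^4 - 5*I*s^4 - 3*s^3 + 10*I*s^3 + 15*I*s^2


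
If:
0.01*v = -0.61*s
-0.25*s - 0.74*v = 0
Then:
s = 0.00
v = 0.00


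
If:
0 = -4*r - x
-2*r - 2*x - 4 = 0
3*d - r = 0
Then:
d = 2/9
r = 2/3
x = -8/3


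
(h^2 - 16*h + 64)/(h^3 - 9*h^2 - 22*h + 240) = (h - 8)/(h^2 - h - 30)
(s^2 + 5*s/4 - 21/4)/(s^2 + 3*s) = (s - 7/4)/s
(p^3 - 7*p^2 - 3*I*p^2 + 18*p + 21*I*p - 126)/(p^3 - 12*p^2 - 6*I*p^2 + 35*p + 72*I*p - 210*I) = (p + 3*I)/(p - 5)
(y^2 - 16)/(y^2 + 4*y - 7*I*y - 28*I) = (y - 4)/(y - 7*I)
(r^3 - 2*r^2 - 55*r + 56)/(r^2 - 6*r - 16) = (r^2 + 6*r - 7)/(r + 2)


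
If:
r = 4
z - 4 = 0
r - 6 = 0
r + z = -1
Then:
No Solution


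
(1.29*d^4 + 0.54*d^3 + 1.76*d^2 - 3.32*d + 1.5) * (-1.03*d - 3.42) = -1.3287*d^5 - 4.968*d^4 - 3.6596*d^3 - 2.5996*d^2 + 9.8094*d - 5.13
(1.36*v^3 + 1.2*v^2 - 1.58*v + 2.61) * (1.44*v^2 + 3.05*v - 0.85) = 1.9584*v^5 + 5.876*v^4 + 0.2288*v^3 - 2.0806*v^2 + 9.3035*v - 2.2185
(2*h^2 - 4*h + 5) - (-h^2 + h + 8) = 3*h^2 - 5*h - 3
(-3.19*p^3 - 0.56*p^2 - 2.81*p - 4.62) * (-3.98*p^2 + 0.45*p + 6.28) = 12.6962*p^5 + 0.7933*p^4 - 9.1014*p^3 + 13.6063*p^2 - 19.7258*p - 29.0136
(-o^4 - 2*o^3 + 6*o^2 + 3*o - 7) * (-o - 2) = o^5 + 4*o^4 - 2*o^3 - 15*o^2 + o + 14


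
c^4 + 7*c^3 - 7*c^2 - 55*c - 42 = (c - 3)*(c + 1)*(c + 2)*(c + 7)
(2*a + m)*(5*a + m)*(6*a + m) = 60*a^3 + 52*a^2*m + 13*a*m^2 + m^3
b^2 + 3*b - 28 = (b - 4)*(b + 7)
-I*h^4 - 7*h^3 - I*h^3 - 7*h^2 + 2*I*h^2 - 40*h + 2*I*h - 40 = (h - 5*I)*(h - 4*I)*(h + 2*I)*(-I*h - I)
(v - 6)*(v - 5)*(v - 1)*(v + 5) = v^4 - 7*v^3 - 19*v^2 + 175*v - 150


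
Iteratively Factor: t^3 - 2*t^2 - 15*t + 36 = (t - 3)*(t^2 + t - 12) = (t - 3)*(t + 4)*(t - 3)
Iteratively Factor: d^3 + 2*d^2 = (d)*(d^2 + 2*d) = d*(d + 2)*(d)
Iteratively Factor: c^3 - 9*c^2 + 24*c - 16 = (c - 4)*(c^2 - 5*c + 4) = (c - 4)^2*(c - 1)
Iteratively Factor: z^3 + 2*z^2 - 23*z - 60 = (z + 3)*(z^2 - z - 20) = (z + 3)*(z + 4)*(z - 5)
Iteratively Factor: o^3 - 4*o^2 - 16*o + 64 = (o - 4)*(o^2 - 16) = (o - 4)^2*(o + 4)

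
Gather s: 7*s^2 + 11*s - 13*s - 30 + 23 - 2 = 7*s^2 - 2*s - 9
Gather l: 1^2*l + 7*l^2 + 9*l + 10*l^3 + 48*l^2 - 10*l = 10*l^3 + 55*l^2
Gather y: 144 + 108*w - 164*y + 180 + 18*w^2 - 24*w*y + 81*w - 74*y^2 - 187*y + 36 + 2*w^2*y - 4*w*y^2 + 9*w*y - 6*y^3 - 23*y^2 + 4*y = 18*w^2 + 189*w - 6*y^3 + y^2*(-4*w - 97) + y*(2*w^2 - 15*w - 347) + 360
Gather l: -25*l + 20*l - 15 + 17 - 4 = -5*l - 2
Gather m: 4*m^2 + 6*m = 4*m^2 + 6*m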